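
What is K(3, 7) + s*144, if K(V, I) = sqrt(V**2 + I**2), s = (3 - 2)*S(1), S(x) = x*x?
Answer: 144 + sqrt(58) ≈ 151.62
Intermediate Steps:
S(x) = x**2
s = 1 (s = (3 - 2)*1**2 = 1*1 = 1)
K(V, I) = sqrt(I**2 + V**2)
K(3, 7) + s*144 = sqrt(7**2 + 3**2) + 1*144 = sqrt(49 + 9) + 144 = sqrt(58) + 144 = 144 + sqrt(58)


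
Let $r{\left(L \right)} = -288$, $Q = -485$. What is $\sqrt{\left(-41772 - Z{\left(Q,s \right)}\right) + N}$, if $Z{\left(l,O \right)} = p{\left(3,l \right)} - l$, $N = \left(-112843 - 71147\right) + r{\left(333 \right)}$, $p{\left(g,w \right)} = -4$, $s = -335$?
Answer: $i \sqrt{226531} \approx 475.95 i$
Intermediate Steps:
$N = -184278$ ($N = \left(-112843 - 71147\right) - 288 = -183990 - 288 = -184278$)
$Z{\left(l,O \right)} = -4 - l$
$\sqrt{\left(-41772 - Z{\left(Q,s \right)}\right) + N} = \sqrt{\left(-41772 - \left(-4 - -485\right)\right) - 184278} = \sqrt{\left(-41772 - \left(-4 + 485\right)\right) - 184278} = \sqrt{\left(-41772 - 481\right) - 184278} = \sqrt{-42253 - 184278} = \sqrt{-226531} = i \sqrt{226531}$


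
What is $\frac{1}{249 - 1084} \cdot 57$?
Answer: $- \frac{57}{835} \approx -0.068264$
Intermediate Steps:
$\frac{1}{249 - 1084} \cdot 57 = \frac{1}{-835} \cdot 57 = \left(- \frac{1}{835}\right) 57 = - \frac{57}{835}$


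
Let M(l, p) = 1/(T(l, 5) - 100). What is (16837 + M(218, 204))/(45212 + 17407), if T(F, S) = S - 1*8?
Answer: 578070/2149919 ≈ 0.26888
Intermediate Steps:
T(F, S) = -8 + S (T(F, S) = S - 8 = -8 + S)
M(l, p) = -1/103 (M(l, p) = 1/((-8 + 5) - 100) = 1/(-3 - 100) = 1/(-103) = -1/103)
(16837 + M(218, 204))/(45212 + 17407) = (16837 - 1/103)/(45212 + 17407) = (1734210/103)/62619 = (1734210/103)*(1/62619) = 578070/2149919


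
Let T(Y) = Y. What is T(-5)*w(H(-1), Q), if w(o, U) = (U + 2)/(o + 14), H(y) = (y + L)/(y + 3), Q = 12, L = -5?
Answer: -70/11 ≈ -6.3636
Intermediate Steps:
H(y) = (-5 + y)/(3 + y) (H(y) = (y - 5)/(y + 3) = (-5 + y)/(3 + y))
w(o, U) = (2 + U)/(14 + o)
T(-5)*w(H(-1), Q) = -5*(2 + 12)/(14 + (-5 - 1)/(3 - 1)) = -5*14/(14 - 6/2) = -5*14/(14 + (½)*(-6)) = -5*14/(14 - 3) = -5*14/11 = -70/11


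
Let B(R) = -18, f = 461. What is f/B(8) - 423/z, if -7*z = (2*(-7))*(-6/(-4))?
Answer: -2999/18 ≈ -166.61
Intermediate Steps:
z = 3 (z = -2*(-7)*(-6/(-4))/7 = -(-2)*(-6*(-¼)) = -(-2)*3/2 = -⅐*(-21) = 3)
f/B(8) - 423/z = 461/(-18) - 423/3 = 461*(-1/18) - 423*⅓ = -461/18 - 141 = -2999/18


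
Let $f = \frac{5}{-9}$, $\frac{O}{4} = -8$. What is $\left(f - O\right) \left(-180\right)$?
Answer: $-5660$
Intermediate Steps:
$O = -32$ ($O = 4 \left(-8\right) = -32$)
$f = - \frac{5}{9}$ ($f = 5 \left(- \frac{1}{9}\right) = - \frac{5}{9} \approx -0.55556$)
$\left(f - O\right) \left(-180\right) = \left(- \frac{5}{9} - -32\right) \left(-180\right) = \left(- \frac{5}{9} + 32\right) \left(-180\right) = \frac{283}{9} \left(-180\right) = -5660$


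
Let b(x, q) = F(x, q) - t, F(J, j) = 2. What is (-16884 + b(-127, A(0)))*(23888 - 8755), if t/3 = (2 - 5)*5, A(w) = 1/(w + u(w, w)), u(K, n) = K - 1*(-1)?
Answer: -254794321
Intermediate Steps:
u(K, n) = 1 + K (u(K, n) = K + 1 = 1 + K)
A(w) = 1/(1 + 2*w) (A(w) = 1/(w + (1 + w)) = 1/(1 + 2*w))
t = -45 (t = 3*((2 - 5)*5) = 3*(-3*5) = 3*(-15) = -45)
b(x, q) = 47 (b(x, q) = 2 - 1*(-45) = 2 + 45 = 47)
(-16884 + b(-127, A(0)))*(23888 - 8755) = (-16884 + 47)*(23888 - 8755) = -16837*15133 = -254794321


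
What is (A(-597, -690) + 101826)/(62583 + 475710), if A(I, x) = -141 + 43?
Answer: 101728/538293 ≈ 0.18898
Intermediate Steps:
A(I, x) = -98
(A(-597, -690) + 101826)/(62583 + 475710) = (-98 + 101826)/(62583 + 475710) = 101728/538293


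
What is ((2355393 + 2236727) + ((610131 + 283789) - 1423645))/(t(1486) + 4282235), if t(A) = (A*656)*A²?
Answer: 4062395/2152589074171 ≈ 1.8872e-6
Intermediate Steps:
t(A) = 656*A³ (t(A) = (656*A)*A² = 656*A³)
((2355393 + 2236727) + ((610131 + 283789) - 1423645))/(t(1486) + 4282235) = ((2355393 + 2236727) + ((610131 + 283789) - 1423645))/(656*1486³ + 4282235) = (4592120 + (893920 - 1423645))/(656*3281379256 + 4282235) = (4592120 - 529725)/(2152584791936 + 4282235) = 4062395/2152589074171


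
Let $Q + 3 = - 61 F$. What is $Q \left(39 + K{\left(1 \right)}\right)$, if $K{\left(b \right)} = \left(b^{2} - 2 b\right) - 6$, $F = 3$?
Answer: $-5952$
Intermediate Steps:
$K{\left(b \right)} = -6 + b^{2} - 2 b$
$Q = -186$ ($Q = -3 - 183 = -186$)
$Q \left(39 + K{\left(1 \right)}\right) = - 186 \left(39 - \left(8 - 1\right)\right) = - 186 \left(39 - 7\right) = \left(-186\right) 32 = -5952$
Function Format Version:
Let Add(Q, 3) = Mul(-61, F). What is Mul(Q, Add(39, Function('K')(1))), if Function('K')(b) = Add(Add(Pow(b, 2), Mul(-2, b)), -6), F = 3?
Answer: -5952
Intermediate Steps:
Function('K')(b) = Add(-6, Pow(b, 2), Mul(-2, b))
Q = -186 (Q = Add(-3, Mul(-61, 3)) = Add(-3, -183) = -186)
Mul(Q, Add(39, Function('K')(1))) = Mul(-186, Add(39, Add(-6, Pow(1, 2), Mul(-2, 1)))) = Mul(-186, Add(39, Add(-6, 1, -2))) = Mul(-186, Add(39, -7)) = Mul(-186, 32) = -5952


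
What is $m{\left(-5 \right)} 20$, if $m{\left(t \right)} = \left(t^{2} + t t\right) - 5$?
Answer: $900$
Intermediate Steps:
$m{\left(t \right)} = -5 + 2 t^{2}$ ($m{\left(t \right)} = \left(t^{2} + t^{2}\right) - 5 = 2 t^{2} - 5 = -5 + 2 t^{2}$)
$m{\left(-5 \right)} 20 = \left(-5 + 2 \left(-5\right)^{2}\right) 20 = \left(-5 + 2 \cdot 25\right) 20 = \left(-5 + 50\right) 20 = 45 \cdot 20 = 900$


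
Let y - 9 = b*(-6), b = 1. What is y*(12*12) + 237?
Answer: 669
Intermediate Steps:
y = 3 (y = 9 + 1*(-6) = 9 - 6 = 3)
y*(12*12) + 237 = 3*(12*12) + 237 = 3*144 + 237 = 432 + 237 = 669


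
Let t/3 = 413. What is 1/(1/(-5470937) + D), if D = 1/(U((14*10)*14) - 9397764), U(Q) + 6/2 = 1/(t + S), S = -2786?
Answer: -79538372588280350/23001885089 ≈ -3.4579e+6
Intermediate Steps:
t = 1239 (t = 3*413 = 1239)
U(Q) = -4642/1547 (U(Q) = -3 + 1/(1239 - 2786) = -3 + 1/(-1547) = -3 - 1/1547 = -4642/1547)
D = -1547/14538345550 (D = 1/(-4642/1547 - 9397764) = 1/(-14538345550/1547) = -1547/14538345550 ≈ -1.0641e-7)
1/(1/(-5470937) + D) = 1/(1/(-5470937) - 1547/14538345550) = 1/(-1/5470937 - 1547/14538345550) = 1/(-23001885089/79538372588280350) = -79538372588280350/23001885089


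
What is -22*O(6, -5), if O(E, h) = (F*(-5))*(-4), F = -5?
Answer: 2200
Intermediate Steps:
O(E, h) = -100 (O(E, h) = -5*(-5)*(-4) = 25*(-4) = -100)
-22*O(6, -5) = -22*(-100) = 2200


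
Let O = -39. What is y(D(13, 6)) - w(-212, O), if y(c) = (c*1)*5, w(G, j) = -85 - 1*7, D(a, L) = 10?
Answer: 142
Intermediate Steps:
w(G, j) = -92 (w(G, j) = -85 - 7 = -92)
y(c) = 5*c (y(c) = c*5 = 5*c)
y(D(13, 6)) - w(-212, O) = 5*10 - 1*(-92) = 50 + 92 = 142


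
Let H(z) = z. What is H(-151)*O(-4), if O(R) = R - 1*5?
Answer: 1359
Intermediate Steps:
O(R) = -5 + R (O(R) = R - 5 = -5 + R)
H(-151)*O(-4) = -151*(-5 - 4) = -151*(-9) = 1359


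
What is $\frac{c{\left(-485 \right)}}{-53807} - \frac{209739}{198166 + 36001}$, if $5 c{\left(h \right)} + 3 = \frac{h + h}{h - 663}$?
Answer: $- \frac{32388884025931}{36161494217030} \approx -0.89567$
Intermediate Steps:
$c{\left(h \right)} = - \frac{3}{5} + \frac{2 h}{5 \left(-663 + h\right)}$ ($c{\left(h \right)} = - \frac{3}{5} + \frac{\left(h + h\right) \frac{1}{h - 663}}{5} = - \frac{3}{5} + \frac{2 h \frac{1}{-663 + h}}{5} = - \frac{3}{5} + \frac{2 h}{5 \left(-663 + h\right)}$)
$\frac{c{\left(-485 \right)}}{-53807} - \frac{209739}{198166 + 36001} = \frac{\frac{1}{5} \frac{1}{-663 - 485} \left(1989 - -485\right)}{-53807} - \frac{209739}{198166 + 36001} = \frac{1989 + 485}{5 \left(-1148\right)} \left(- \frac{1}{53807}\right) - \frac{209739}{234167} = \frac{1}{5} \left(- \frac{1}{1148}\right) 2474 \left(- \frac{1}{53807}\right) - \frac{209739}{234167} = \left(- \frac{1237}{2870}\right) \left(- \frac{1}{53807}\right) - \frac{209739}{234167} = \frac{1237}{154426090} - \frac{209739}{234167} = - \frac{32388884025931}{36161494217030}$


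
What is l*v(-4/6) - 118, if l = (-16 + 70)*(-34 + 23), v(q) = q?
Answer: 278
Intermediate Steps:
l = -594 (l = 54*(-11) = -594)
l*v(-4/6) - 118 = -(-2376)/6 - 118 = -594*(-⅔) - 118 = 396 - 118 = 278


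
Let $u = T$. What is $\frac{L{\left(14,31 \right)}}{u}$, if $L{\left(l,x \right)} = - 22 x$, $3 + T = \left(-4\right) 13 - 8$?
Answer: $\frac{682}{63} \approx 10.825$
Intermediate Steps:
$T = -63$ ($T = -3 - 60 = -63$)
$u = -63$
$\frac{L{\left(14,31 \right)}}{u} = \frac{\left(-22\right) 31}{-63} = \left(-682\right) \left(- \frac{1}{63}\right) = \frac{682}{63}$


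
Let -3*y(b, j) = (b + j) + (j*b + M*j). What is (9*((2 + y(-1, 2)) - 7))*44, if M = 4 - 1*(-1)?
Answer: -3168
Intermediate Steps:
M = 5 (M = 4 + 1 = 5)
y(b, j) = -2*j - b/3 - b*j/3 (y(b, j) = -((b + j) + (j*b + 5*j))/3 = -((b + j) + (b*j + 5*j))/3 = -((b + j) + (5*j + b*j))/3 = -(b + 6*j + b*j)/3 = -2*j - b/3 - b*j/3)
(9*((2 + y(-1, 2)) - 7))*44 = (9*((2 + (-2*2 - 1/3*(-1) - 1/3*(-1)*2)) - 7))*44 = (9*((2 + (-4 + 1/3 + 2/3)) - 7))*44 = (9*((2 - 3) - 7))*44 = (9*(-1 - 7))*44 = (9*(-8))*44 = -72*44 = -3168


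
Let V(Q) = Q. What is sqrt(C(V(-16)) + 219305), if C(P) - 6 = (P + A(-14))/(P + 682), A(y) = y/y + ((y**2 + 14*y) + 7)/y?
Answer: sqrt(10808522177)/222 ≈ 468.31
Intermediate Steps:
A(y) = 1 + (7 + y**2 + 14*y)/y
C(P) = 6 + (1/2 + P)/(682 + P) (C(P) = 6 + (P + (15 - 14 + 7/(-14)))/(P + 682) = 6 + (P + (15 - 14 + 7*(-1/14)))/(682 + P) = 6 + (P + (15 - 14 - 1/2))/(682 + P) = 6 + (P + 1/2)/(682 + P) = 6 + (1/2 + P)/(682 + P))
sqrt(C(V(-16)) + 219305) = sqrt((8185 + 14*(-16))/(2*(682 - 16)) + 219305) = sqrt((1/2)*(8185 - 224)/666 + 219305) = sqrt((1/2)*(1/666)*7961 + 219305) = sqrt(7961/1332 + 219305) = sqrt(292122221/1332) = sqrt(10808522177)/222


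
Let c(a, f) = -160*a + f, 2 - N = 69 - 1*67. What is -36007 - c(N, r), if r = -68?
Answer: -35939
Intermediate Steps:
N = 0 (N = 2 - (69 - 1*67) = 2 - (69 - 67) = 2 - 1*2 = 2 - 2 = 0)
c(a, f) = f - 160*a
-36007 - c(N, r) = -36007 - (-68 - 160*0) = -36007 - (-68 + 0) = -36007 - 1*(-68) = -36007 + 68 = -35939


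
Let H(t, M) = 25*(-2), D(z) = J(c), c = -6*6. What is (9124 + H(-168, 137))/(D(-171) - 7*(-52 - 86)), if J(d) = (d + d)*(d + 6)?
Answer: 4537/1563 ≈ 2.9028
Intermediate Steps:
c = -36
J(d) = 2*d*(6 + d) (J(d) = (2*d)*(6 + d) = 2*d*(6 + d))
D(z) = 2160 (D(z) = 2*(-36)*(6 - 36) = 2*(-36)*(-30) = 2160)
H(t, M) = -50
(9124 + H(-168, 137))/(D(-171) - 7*(-52 - 86)) = (9124 - 50)/(2160 - 7*(-52 - 86)) = 9074/(2160 - 7*(-138)) = 9074/(2160 + 966) = 9074/3126 = 9074*(1/3126) = 4537/1563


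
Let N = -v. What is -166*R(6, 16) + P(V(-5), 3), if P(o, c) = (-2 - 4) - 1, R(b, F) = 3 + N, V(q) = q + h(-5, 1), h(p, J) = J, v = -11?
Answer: -2331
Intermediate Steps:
N = 11 (N = -1*(-11) = 11)
V(q) = 1 + q (V(q) = q + 1 = 1 + q)
R(b, F) = 14 (R(b, F) = 3 + 11 = 14)
P(o, c) = -7 (P(o, c) = -6 - 1 = -7)
-166*R(6, 16) + P(V(-5), 3) = -166*14 - 7 = -2324 - 7 = -2331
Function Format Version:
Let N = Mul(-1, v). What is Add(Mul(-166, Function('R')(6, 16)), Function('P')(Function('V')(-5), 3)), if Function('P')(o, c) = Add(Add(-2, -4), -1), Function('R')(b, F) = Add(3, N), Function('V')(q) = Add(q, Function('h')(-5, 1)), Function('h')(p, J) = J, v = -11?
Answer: -2331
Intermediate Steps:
N = 11 (N = Mul(-1, -11) = 11)
Function('V')(q) = Add(1, q) (Function('V')(q) = Add(q, 1) = Add(1, q))
Function('R')(b, F) = 14 (Function('R')(b, F) = Add(3, 11) = 14)
Function('P')(o, c) = -7 (Function('P')(o, c) = Add(-6, -1) = -7)
Add(Mul(-166, Function('R')(6, 16)), Function('P')(Function('V')(-5), 3)) = Add(Mul(-166, 14), -7) = Add(-2324, -7) = -2331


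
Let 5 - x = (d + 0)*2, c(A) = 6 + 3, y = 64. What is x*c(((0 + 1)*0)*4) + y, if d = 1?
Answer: 91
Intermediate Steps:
c(A) = 9
x = 3 (x = 5 - (1 + 0)*2 = 5 - 2 = 3)
x*c(((0 + 1)*0)*4) + y = 3*9 + 64 = 27 + 64 = 91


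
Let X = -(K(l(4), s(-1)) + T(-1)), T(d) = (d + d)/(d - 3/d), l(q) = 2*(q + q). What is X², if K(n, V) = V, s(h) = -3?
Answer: 16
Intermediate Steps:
l(q) = 4*q (l(q) = 2*(2*q) = 4*q)
T(d) = 2*d/(d - 3/d) (T(d) = (2*d)/(d - 3/d) = 2*d/(d - 3/d))
X = 4 (X = -(-3 + 2*(-1)²/(-3 + (-1)²)) = -(-3 + 2*1/(-3 + 1)) = -(-3 + 2*1/(-2)) = -(-3 + 2*1*(-½)) = -(-3 - 1) = -1*(-4) = 4)
X² = 4² = 16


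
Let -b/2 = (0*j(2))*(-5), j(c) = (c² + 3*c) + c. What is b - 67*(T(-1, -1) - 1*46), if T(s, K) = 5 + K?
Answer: 2814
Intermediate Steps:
j(c) = c² + 4*c
b = 0 (b = -2*0*(2*(4 + 2))*(-5) = -2*0*(2*6)*(-5) = -2*0*12*(-5) = -0*(-5) = -2*0 = 0)
b - 67*(T(-1, -1) - 1*46) = 0 - 67*((5 - 1) - 1*46) = 0 - 67*(4 - 46) = 0 - 67*(-42) = 0 + 2814 = 2814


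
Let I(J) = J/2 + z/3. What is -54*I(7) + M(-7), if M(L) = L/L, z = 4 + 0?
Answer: -260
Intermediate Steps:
z = 4
I(J) = 4/3 + J/2 (I(J) = J/2 + 4/3 = 4/3 + J/2)
M(L) = 1
-54*I(7) + M(-7) = -54*(4/3 + (½)*7) + 1 = -54*(4/3 + 7/2) + 1 = -54*29/6 + 1 = -261 + 1 = -260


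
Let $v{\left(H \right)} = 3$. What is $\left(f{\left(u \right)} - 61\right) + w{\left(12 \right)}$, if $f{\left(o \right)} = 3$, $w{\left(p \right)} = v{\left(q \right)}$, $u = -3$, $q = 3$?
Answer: $-55$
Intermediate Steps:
$w{\left(p \right)} = 3$
$\left(f{\left(u \right)} - 61\right) + w{\left(12 \right)} = \left(3 - 61\right) + 3 = -58 + 3 = -55$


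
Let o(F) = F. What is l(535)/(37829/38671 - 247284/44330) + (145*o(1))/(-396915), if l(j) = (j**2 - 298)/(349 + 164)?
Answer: -2161695972528979076/17840865639705507 ≈ -121.17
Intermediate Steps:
l(j) = -298/513 + j**2/513 (l(j) = (-298 + j**2)/513 = (-298 + j**2)*(1/513) = -298/513 + j**2/513)
l(535)/(37829/38671 - 247284/44330) + (145*o(1))/(-396915) = (-298/513 + (1/513)*535**2)/(37829/38671 - 247284/44330) + (145*1)/(-396915) = (-298/513 + (1/513)*286225)/(37829*(1/38671) - 247284*1/44330) + 145*(-1/396915) = (-298/513 + 286225/513)/(37829/38671 - 123642/22165) - 29/79383 = 95309/(171*(-3942879997/857142715)) - 29/79383 = (95309/171)*(-857142715/3942879997) - 29/79383 = -81693415023935/674232479487 - 29/79383 = -2161695972528979076/17840865639705507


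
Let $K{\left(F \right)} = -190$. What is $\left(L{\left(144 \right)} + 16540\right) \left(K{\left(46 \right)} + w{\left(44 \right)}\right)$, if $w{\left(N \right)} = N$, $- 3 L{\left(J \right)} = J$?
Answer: $-2407832$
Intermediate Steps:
$L{\left(J \right)} = - \frac{J}{3}$
$\left(L{\left(144 \right)} + 16540\right) \left(K{\left(46 \right)} + w{\left(44 \right)}\right) = \left(\left(- \frac{1}{3}\right) 144 + 16540\right) \left(-190 + 44\right) = \left(-48 + 16540\right) \left(-146\right) = 16492 \left(-146\right) = -2407832$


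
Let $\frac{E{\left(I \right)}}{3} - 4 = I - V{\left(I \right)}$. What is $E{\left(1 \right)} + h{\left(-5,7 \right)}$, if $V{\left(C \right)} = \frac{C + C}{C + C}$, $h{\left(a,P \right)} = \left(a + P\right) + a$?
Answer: $9$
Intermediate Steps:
$h{\left(a,P \right)} = P + 2 a$ ($h{\left(a,P \right)} = \left(P + a\right) + a = P + 2 a$)
$V{\left(C \right)} = 1$ ($V{\left(C \right)} = \frac{2 C}{2 C} = 2 C \frac{1}{2 C} = 1$)
$E{\left(I \right)} = 9 + 3 I$ ($E{\left(I \right)} = 12 + 3 \left(I - 1\right) = 12 + 3 \left(-1 + I\right) = 12 + \left(-3 + 3 I\right) = 9 + 3 I$)
$E{\left(1 \right)} + h{\left(-5,7 \right)} = \left(9 + 3 \cdot 1\right) + \left(7 + 2 \left(-5\right)\right) = \left(9 + 3\right) + \left(7 - 10\right) = 12 - 3 = 9$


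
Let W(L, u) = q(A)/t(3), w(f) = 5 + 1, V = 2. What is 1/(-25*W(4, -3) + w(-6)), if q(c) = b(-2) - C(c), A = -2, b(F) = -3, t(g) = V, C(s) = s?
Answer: 2/37 ≈ 0.054054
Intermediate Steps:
t(g) = 2
q(c) = -3 - c
w(f) = 6
W(L, u) = -½ (W(L, u) = (-3 - 1*(-2))/2 = (-3 + 2)*(½) = -1*½ = -½)
1/(-25*W(4, -3) + w(-6)) = 1/(-25*(-½) + 6) = 1/(25/2 + 6) = 1/(37/2) = 2/37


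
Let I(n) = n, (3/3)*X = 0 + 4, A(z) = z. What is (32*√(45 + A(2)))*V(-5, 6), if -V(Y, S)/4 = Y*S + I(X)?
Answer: 3328*√47 ≈ 22816.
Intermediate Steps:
X = 4 (X = 0 + 4 = 4)
V(Y, S) = -16 - 4*S*Y (V(Y, S) = -4*(Y*S + 4) = -4*(S*Y + 4) = -4*(4 + S*Y) = -16 - 4*S*Y)
(32*√(45 + A(2)))*V(-5, 6) = (32*√(45 + 2))*(-16 - 4*6*(-5)) = (32*√47)*(-16 + 120) = (32*√47)*104 = 3328*√47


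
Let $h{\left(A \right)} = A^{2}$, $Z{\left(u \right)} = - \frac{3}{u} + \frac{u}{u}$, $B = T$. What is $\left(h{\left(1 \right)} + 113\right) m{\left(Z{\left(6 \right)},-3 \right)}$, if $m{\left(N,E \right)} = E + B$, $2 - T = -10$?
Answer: $1026$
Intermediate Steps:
$T = 12$ ($T = 2 - -10 = 2 + 10 = 12$)
$B = 12$
$Z{\left(u \right)} = 1 - \frac{3}{u}$ ($Z{\left(u \right)} = - \frac{3}{u} + 1 = 1 - \frac{3}{u}$)
$m{\left(N,E \right)} = 12 + E$ ($m{\left(N,E \right)} = E + 12 = 12 + E$)
$\left(h{\left(1 \right)} + 113\right) m{\left(Z{\left(6 \right)},-3 \right)} = \left(1^{2} + 113\right) \left(12 - 3\right) = \left(1 + 113\right) 9 = 114 \cdot 9 = 1026$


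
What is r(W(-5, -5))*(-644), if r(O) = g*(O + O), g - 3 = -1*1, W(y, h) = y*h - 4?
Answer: -54096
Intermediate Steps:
W(y, h) = -4 + h*y (W(y, h) = h*y - 4 = -4 + h*y)
g = 2 (g = 3 - 1*1 = 3 - 1 = 2)
r(O) = 4*O (r(O) = 2*(O + O) = 2*(2*O) = 4*O)
r(W(-5, -5))*(-644) = (4*(-4 - 5*(-5)))*(-644) = (4*(-4 + 25))*(-644) = (4*21)*(-644) = 84*(-644) = -54096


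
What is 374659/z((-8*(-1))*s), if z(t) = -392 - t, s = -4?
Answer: -374659/360 ≈ -1040.7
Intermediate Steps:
374659/z((-8*(-1))*s) = 374659/(-392 - (-8*(-1))*(-4)) = 374659/(-392 - 8*(-4)) = 374659/(-392 - 1*(-32)) = 374659/(-392 + 32) = 374659/(-360) = 374659*(-1/360) = -374659/360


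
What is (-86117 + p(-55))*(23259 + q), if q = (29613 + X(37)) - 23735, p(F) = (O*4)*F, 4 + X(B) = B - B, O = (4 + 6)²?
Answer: -3149772561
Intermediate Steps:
O = 100 (O = 10² = 100)
X(B) = -4 (X(B) = -4 + (B - B) = -4 + 0 = -4)
p(F) = 400*F (p(F) = (100*4)*F = 400*F)
q = 5874 (q = (29613 - 4) - 23735 = 29609 - 23735 = 5874)
(-86117 + p(-55))*(23259 + q) = (-86117 + 400*(-55))*(23259 + 5874) = (-86117 - 22000)*29133 = -108117*29133 = -3149772561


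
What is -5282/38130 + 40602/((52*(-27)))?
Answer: -43210283/1487070 ≈ -29.057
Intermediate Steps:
-5282/38130 + 40602/((52*(-27))) = -5282*1/38130 + 40602/(-1404) = -2641/19065 + 40602*(-1/1404) = -2641/19065 - 6767/234 = -43210283/1487070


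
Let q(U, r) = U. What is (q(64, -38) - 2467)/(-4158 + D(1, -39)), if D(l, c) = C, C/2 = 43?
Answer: 2403/4072 ≈ 0.59013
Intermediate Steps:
C = 86 (C = 2*43 = 86)
D(l, c) = 86
(q(64, -38) - 2467)/(-4158 + D(1, -39)) = (64 - 2467)/(-4158 + 86) = -2403/(-4072) = -2403*(-1/4072) = 2403/4072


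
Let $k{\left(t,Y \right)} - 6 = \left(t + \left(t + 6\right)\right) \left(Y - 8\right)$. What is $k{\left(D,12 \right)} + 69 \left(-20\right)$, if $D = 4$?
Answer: $-1318$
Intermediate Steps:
$k{\left(t,Y \right)} = 6 + \left(-8 + Y\right) \left(6 + 2 t\right)$ ($k{\left(t,Y \right)} = 6 + \left(t + \left(t + 6\right)\right) \left(Y - 8\right) = 6 + \left(t + \left(6 + t\right)\right) \left(-8 + Y\right) = 6 + \left(6 + 2 t\right) \left(-8 + Y\right) = 6 + \left(-8 + Y\right) \left(6 + 2 t\right)$)
$k{\left(D,12 \right)} + 69 \left(-20\right) = \left(-42 - 64 + 6 \cdot 12 + 2 \cdot 12 \cdot 4\right) + 69 \left(-20\right) = \left(-42 - 64 + 72 + 96\right) - 1380 = 62 - 1380 = -1318$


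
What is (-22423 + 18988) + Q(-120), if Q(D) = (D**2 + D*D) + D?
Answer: 25245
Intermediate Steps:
Q(D) = D + 2*D**2 (Q(D) = (D**2 + D**2) + D = 2*D**2 + D = D + 2*D**2)
(-22423 + 18988) + Q(-120) = (-22423 + 18988) - 120*(1 + 2*(-120)) = -3435 - 120*(1 - 240) = -3435 - 120*(-239) = -3435 + 28680 = 25245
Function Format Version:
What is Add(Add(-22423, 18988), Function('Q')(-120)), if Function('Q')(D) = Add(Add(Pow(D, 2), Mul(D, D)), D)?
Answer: 25245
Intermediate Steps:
Function('Q')(D) = Add(D, Mul(2, Pow(D, 2))) (Function('Q')(D) = Add(Add(Pow(D, 2), Pow(D, 2)), D) = Add(Mul(2, Pow(D, 2)), D) = Add(D, Mul(2, Pow(D, 2))))
Add(Add(-22423, 18988), Function('Q')(-120)) = Add(Add(-22423, 18988), Mul(-120, Add(1, Mul(2, -120)))) = Add(-3435, Mul(-120, Add(1, -240))) = Add(-3435, Mul(-120, -239)) = Add(-3435, 28680) = 25245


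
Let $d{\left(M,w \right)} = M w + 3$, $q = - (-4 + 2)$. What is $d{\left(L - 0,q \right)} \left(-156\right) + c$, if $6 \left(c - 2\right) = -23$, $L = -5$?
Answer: $\frac{6541}{6} \approx 1090.2$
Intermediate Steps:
$q = 2$ ($q = \left(-1\right) \left(-2\right) = 2$)
$d{\left(M,w \right)} = 3 + M w$
$c = - \frac{11}{6}$ ($c = 2 + \frac{1}{6} \left(-23\right) = 2 - \frac{23}{6} = - \frac{11}{6} \approx -1.8333$)
$d{\left(L - 0,q \right)} \left(-156\right) + c = \left(3 + \left(-5 - 0\right) 2\right) \left(-156\right) - \frac{11}{6} = \left(3 + \left(-5 + 0\right) 2\right) \left(-156\right) - \frac{11}{6} = \left(3 - 10\right) \left(-156\right) - \frac{11}{6} = \left(-7\right) \left(-156\right) - \frac{11}{6} = 1092 - \frac{11}{6} = \frac{6541}{6}$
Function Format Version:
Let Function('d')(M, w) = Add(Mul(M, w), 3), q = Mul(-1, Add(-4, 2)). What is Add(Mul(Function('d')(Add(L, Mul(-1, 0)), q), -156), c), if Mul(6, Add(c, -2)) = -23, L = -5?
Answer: Rational(6541, 6) ≈ 1090.2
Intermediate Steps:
q = 2 (q = Mul(-1, -2) = 2)
Function('d')(M, w) = Add(3, Mul(M, w))
c = Rational(-11, 6) (c = Add(2, Mul(Rational(1, 6), -23)) = Add(2, Rational(-23, 6)) = Rational(-11, 6) ≈ -1.8333)
Add(Mul(Function('d')(Add(L, Mul(-1, 0)), q), -156), c) = Add(Mul(Add(3, Mul(Add(-5, Mul(-1, 0)), 2)), -156), Rational(-11, 6)) = Add(Mul(Add(3, Mul(Add(-5, 0), 2)), -156), Rational(-11, 6)) = Add(Mul(Add(3, Mul(-5, 2)), -156), Rational(-11, 6)) = Add(Mul(Add(3, -10), -156), Rational(-11, 6)) = Add(Mul(-7, -156), Rational(-11, 6)) = Add(1092, Rational(-11, 6)) = Rational(6541, 6)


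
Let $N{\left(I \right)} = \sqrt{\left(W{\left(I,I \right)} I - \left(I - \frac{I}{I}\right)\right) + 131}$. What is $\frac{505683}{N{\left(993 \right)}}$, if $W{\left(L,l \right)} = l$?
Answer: $\frac{168561 \sqrt{246297}}{164198} \approx 509.47$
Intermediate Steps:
$N{\left(I \right)} = \sqrt{132 + I^{2} - I}$ ($N{\left(I \right)} = \sqrt{\left(I I - \left(I - \frac{I}{I}\right)\right) + 131} = \sqrt{\left(I^{2} - \left(-1 + I\right)\right) + 131} = \sqrt{\left(1 + I^{2} - I\right) + 131} = \sqrt{132 + I^{2} - I}$)
$\frac{505683}{N{\left(993 \right)}} = \frac{505683}{\sqrt{132 + 993^{2} - 993}} = \frac{505683}{\sqrt{132 + 986049 - 993}} = \frac{505683}{\sqrt{985188}} = \frac{505683}{2 \sqrt{246297}} = 505683 \frac{\sqrt{246297}}{492594} = \frac{168561 \sqrt{246297}}{164198}$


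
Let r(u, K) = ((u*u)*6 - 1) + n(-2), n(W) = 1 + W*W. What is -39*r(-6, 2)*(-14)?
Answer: 120120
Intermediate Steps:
n(W) = 1 + W**2
r(u, K) = 4 + 6*u**2 (r(u, K) = ((u*u)*6 - 1) + (1 + (-2)**2) = (u**2*6 - 1) + (1 + 4) = (6*u**2 - 1) + 5 = (-1 + 6*u**2) + 5 = 4 + 6*u**2)
-39*r(-6, 2)*(-14) = -39*(4 + 6*(-6)**2)*(-14) = -39*(4 + 6*36)*(-14) = -39*(4 + 216)*(-14) = -39*220*(-14) = -8580*(-14) = 120120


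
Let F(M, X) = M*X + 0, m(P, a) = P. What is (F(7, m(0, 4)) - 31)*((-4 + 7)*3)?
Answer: -279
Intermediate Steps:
F(M, X) = M*X
(F(7, m(0, 4)) - 31)*((-4 + 7)*3) = (7*0 - 31)*((-4 + 7)*3) = (0 - 31)*(3*3) = -31*9 = -279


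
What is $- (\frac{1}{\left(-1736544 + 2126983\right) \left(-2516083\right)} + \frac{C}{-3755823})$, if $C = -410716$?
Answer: $- \frac{403477923357607069}{3689633870004684651} \approx -0.10935$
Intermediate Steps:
$- (\frac{1}{\left(-1736544 + 2126983\right) \left(-2516083\right)} + \frac{C}{-3755823}) = - (\frac{1}{\left(-1736544 + 2126983\right) \left(-2516083\right)} - \frac{410716}{-3755823}) = - (\frac{1}{390439} \left(- \frac{1}{2516083}\right) - - \frac{410716}{3755823}) = - (\frac{1}{390439} \left(- \frac{1}{2516083}\right) + \frac{410716}{3755823}) = - (- \frac{1}{982376930437} + \frac{410716}{3755823}) = \left(-1\right) \frac{403477923357607069}{3689633870004684651} = - \frac{403477923357607069}{3689633870004684651}$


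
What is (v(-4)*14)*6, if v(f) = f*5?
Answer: -1680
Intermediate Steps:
v(f) = 5*f
(v(-4)*14)*6 = ((5*(-4))*14)*6 = -20*14*6 = -280*6 = -1680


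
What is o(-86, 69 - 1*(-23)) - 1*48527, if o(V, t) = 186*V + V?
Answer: -64609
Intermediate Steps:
o(V, t) = 187*V
o(-86, 69 - 1*(-23)) - 1*48527 = 187*(-86) - 1*48527 = -16082 - 48527 = -64609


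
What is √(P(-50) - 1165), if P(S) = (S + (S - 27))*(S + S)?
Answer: √11535 ≈ 107.40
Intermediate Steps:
P(S) = 2*S*(-27 + 2*S) (P(S) = (S + (-27 + S))*(2*S) = (-27 + 2*S)*(2*S) = 2*S*(-27 + 2*S))
√(P(-50) - 1165) = √(2*(-50)*(-27 + 2*(-50)) - 1165) = √(2*(-50)*(-27 - 100) - 1165) = √(2*(-50)*(-127) - 1165) = √(12700 - 1165) = √11535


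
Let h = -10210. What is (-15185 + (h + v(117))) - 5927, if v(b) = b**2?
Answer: -17633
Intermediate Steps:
(-15185 + (h + v(117))) - 5927 = (-15185 + (-10210 + 117**2)) - 5927 = (-15185 + (-10210 + 13689)) - 5927 = (-15185 + 3479) - 5927 = -11706 - 5927 = -17633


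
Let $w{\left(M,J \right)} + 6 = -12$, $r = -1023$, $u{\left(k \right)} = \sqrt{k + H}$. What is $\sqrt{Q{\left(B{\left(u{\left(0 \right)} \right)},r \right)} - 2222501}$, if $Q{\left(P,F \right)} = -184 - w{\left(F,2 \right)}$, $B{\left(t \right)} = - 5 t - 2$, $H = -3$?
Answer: $3 i \sqrt{246963} \approx 1490.9 i$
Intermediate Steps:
$u{\left(k \right)} = \sqrt{-3 + k}$ ($u{\left(k \right)} = \sqrt{k - 3} = \sqrt{-3 + k}$)
$B{\left(t \right)} = -2 - 5 t$
$w{\left(M,J \right)} = -18$ ($w{\left(M,J \right)} = -6 - 12 = -18$)
$Q{\left(P,F \right)} = -166$ ($Q{\left(P,F \right)} = -184 - -18 = -184 + 18 = -166$)
$\sqrt{Q{\left(B{\left(u{\left(0 \right)} \right)},r \right)} - 2222501} = \sqrt{-166 - 2222501} = \sqrt{-2222667} = 3 i \sqrt{246963}$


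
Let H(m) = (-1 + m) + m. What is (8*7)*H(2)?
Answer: 168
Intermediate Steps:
H(m) = -1 + 2*m
(8*7)*H(2) = (8*7)*(-1 + 2*2) = 56*(-1 + 4) = 56*3 = 168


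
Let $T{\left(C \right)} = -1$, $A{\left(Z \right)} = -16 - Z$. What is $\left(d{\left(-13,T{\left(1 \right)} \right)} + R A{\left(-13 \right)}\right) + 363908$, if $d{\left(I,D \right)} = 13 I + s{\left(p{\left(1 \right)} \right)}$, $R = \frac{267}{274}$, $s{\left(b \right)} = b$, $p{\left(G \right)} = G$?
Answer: $\frac{99663959}{274} \approx 3.6374 \cdot 10^{5}$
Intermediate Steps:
$R = \frac{267}{274}$ ($R = 267 \cdot \frac{1}{274} = \frac{267}{274} \approx 0.97445$)
$d{\left(I,D \right)} = 1 + 13 I$ ($d{\left(I,D \right)} = 13 I + 1 = 1 + 13 I$)
$\left(d{\left(-13,T{\left(1 \right)} \right)} + R A{\left(-13 \right)}\right) + 363908 = \left(\left(1 + 13 \left(-13\right)\right) + \frac{267 \left(-16 - -13\right)}{274}\right) + 363908 = \left(\left(1 - 169\right) + \frac{267 \left(-16 + 13\right)}{274}\right) + 363908 = \left(-168 + \frac{267}{274} \left(-3\right)\right) + 363908 = \left(-168 - \frac{801}{274}\right) + 363908 = - \frac{46833}{274} + 363908 = \frac{99663959}{274}$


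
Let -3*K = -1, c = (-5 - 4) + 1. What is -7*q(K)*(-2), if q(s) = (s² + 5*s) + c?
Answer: -784/9 ≈ -87.111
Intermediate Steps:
c = -8 (c = -9 + 1 = -8)
K = ⅓ (K = -⅓*(-1) = ⅓ ≈ 0.33333)
q(s) = -8 + s² + 5*s (q(s) = (s² + 5*s) - 8 = -8 + s² + 5*s)
-7*q(K)*(-2) = -7*(-8 + (⅓)² + 5*(⅓))*(-2) = -7*(-8 + ⅑ + 5/3)*(-2) = -7*(-56/9)*(-2) = (392/9)*(-2) = -784/9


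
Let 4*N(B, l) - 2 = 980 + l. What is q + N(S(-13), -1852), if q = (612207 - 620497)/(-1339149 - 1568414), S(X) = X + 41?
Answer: -1264773325/5815126 ≈ -217.50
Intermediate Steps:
S(X) = 41 + X
q = 8290/2907563 (q = -8290/(-2907563) = -8290*(-1/2907563) = 8290/2907563 ≈ 0.0028512)
N(B, l) = 491/2 + l/4 (N(B, l) = 1/2 + (980 + l)/4 = 1/2 + (245 + l/4) = 491/2 + l/4)
q + N(S(-13), -1852) = 8290/2907563 + (491/2 + (1/4)*(-1852)) = 8290/2907563 + (491/2 - 463) = 8290/2907563 - 435/2 = -1264773325/5815126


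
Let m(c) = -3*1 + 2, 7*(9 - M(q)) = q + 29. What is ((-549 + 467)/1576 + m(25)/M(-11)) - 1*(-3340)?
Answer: 118429039/35460 ≈ 3339.8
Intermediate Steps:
M(q) = 34/7 - q/7 (M(q) = 9 - (q + 29)/7 = 9 - (29 + q)/7 = 9 + (-29/7 - q/7) = 34/7 - q/7)
m(c) = -1 (m(c) = -3 + 2 = -1)
((-549 + 467)/1576 + m(25)/M(-11)) - 1*(-3340) = ((-549 + 467)/1576 - 1/(34/7 - ⅐*(-11))) - 1*(-3340) = (-82*1/1576 - 1/(34/7 + 11/7)) + 3340 = (-41/788 - 1/45/7) + 3340 = (-41/788 - 1*7/45) + 3340 = (-41/788 - 7/45) + 3340 = -7361/35460 + 3340 = 118429039/35460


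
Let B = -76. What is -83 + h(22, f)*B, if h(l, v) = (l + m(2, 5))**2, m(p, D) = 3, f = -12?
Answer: -47583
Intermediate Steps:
h(l, v) = (3 + l)**2 (h(l, v) = (l + 3)**2 = (3 + l)**2)
-83 + h(22, f)*B = -83 + (3 + 22)**2*(-76) = -83 + 25**2*(-76) = -83 + 625*(-76) = -83 - 47500 = -47583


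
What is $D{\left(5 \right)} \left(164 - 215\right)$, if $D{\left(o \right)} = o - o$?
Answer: $0$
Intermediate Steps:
$D{\left(o \right)} = 0$
$D{\left(5 \right)} \left(164 - 215\right) = 0 \left(164 - 215\right) = 0 \left(-51\right) = 0$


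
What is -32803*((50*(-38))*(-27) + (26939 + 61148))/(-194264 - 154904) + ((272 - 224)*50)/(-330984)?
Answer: 63056716579151/4815375888 ≈ 13095.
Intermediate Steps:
-32803*((50*(-38))*(-27) + (26939 + 61148))/(-194264 - 154904) + ((272 - 224)*50)/(-330984) = -32803/((-349168/(-1900*(-27) + 88087))) + (48*50)*(-1/330984) = -32803/((-349168/(51300 + 88087))) + 2400*(-1/330984) = -32803/((-349168/139387)) - 100/13791 = -32803/((-349168*1/139387)) - 100/13791 = -32803/(-349168/139387) - 100/13791 = -32803*(-139387/349168) - 100/13791 = 4572311761/349168 - 100/13791 = 63056716579151/4815375888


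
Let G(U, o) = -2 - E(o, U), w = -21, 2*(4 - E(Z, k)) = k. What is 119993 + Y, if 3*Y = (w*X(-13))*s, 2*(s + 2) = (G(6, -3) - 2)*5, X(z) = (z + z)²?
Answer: 188607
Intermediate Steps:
E(Z, k) = 4 - k/2
X(z) = 4*z² (X(z) = (2*z)² = 4*z²)
G(U, o) = -6 + U/2 (G(U, o) = -2 - (4 - U/2) = -2 + (-4 + U/2) = -6 + U/2)
s = -29/2 (s = -2 + (((-6 + (½)*6) - 2)*5)/2 = -2 + (((-6 + 3) - 2)*5)/2 = -2 + ((-3 - 2)*5)/2 = -2 + (-5*5)/2 = -2 + (½)*(-25) = -2 - 25/2 = -29/2 ≈ -14.500)
Y = 68614 (Y = (-84*(-13)²*(-29/2))/3 = (-84*169*(-29/2))/3 = (-21*676*(-29/2))/3 = (-14196*(-29/2))/3 = (⅓)*205842 = 68614)
119993 + Y = 119993 + 68614 = 188607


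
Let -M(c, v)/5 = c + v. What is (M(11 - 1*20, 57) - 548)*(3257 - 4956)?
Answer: 1338812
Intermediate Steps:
M(c, v) = -5*c - 5*v (M(c, v) = -5*(c + v) = -5*c - 5*v)
(M(11 - 1*20, 57) - 548)*(3257 - 4956) = ((-5*(11 - 1*20) - 5*57) - 548)*(3257 - 4956) = ((-5*(11 - 20) - 285) - 548)*(-1699) = ((-5*(-9) - 285) - 548)*(-1699) = ((45 - 285) - 548)*(-1699) = (-240 - 548)*(-1699) = -788*(-1699) = 1338812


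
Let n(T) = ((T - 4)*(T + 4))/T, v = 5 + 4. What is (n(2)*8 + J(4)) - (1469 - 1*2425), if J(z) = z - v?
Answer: 903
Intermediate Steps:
v = 9
J(z) = -9 + z (J(z) = z - 1*9 = z - 9 = -9 + z)
n(T) = (-4 + T)*(4 + T)/T (n(T) = ((-4 + T)*(4 + T))/T = (-4 + T)*(4 + T)/T)
(n(2)*8 + J(4)) - (1469 - 1*2425) = ((2 - 16/2)*8 + (-9 + 4)) - (1469 - 1*2425) = ((2 - 16*½)*8 - 5) - (1469 - 2425) = ((2 - 8)*8 - 5) - 1*(-956) = (-6*8 - 5) + 956 = (-48 - 5) + 956 = -53 + 956 = 903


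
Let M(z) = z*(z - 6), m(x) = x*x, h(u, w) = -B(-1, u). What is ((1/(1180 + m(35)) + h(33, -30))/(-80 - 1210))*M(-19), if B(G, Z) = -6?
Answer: -274189/124098 ≈ -2.2095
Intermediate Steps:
h(u, w) = 6 (h(u, w) = -1*(-6) = 6)
m(x) = x²
M(z) = z*(-6 + z)
((1/(1180 + m(35)) + h(33, -30))/(-80 - 1210))*M(-19) = ((1/(1180 + 35²) + 6)/(-80 - 1210))*(-19*(-6 - 19)) = ((1/(1180 + 1225) + 6)/(-1290))*(-19*(-25)) = ((1/2405 + 6)*(-1/1290))*475 = ((14431/2405)*(-1/1290))*475 = -14431/3102450*475 = -274189/124098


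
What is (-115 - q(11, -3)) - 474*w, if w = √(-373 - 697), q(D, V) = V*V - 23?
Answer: -101 - 474*I*√1070 ≈ -101.0 - 15505.0*I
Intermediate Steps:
q(D, V) = -23 + V² (q(D, V) = V² - 23 = -23 + V²)
w = I*√1070 (w = √(-1070) = I*√1070 ≈ 32.711*I)
(-115 - q(11, -3)) - 474*w = (-115 - (-23 + (-3)²)) - 474*I*√1070 = (-115 - (-23 + 9)) - 474*I*√1070 = (-115 - 1*(-14)) - 474*I*√1070 = (-115 + 14) - 474*I*√1070 = -101 - 474*I*√1070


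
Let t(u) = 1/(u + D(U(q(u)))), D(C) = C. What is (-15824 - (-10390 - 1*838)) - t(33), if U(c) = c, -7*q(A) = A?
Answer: -910015/198 ≈ -4596.0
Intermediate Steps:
q(A) = -A/7
t(u) = 7/(6*u) (t(u) = 1/(u - u/7) = 1/(6*u/7) = 7/(6*u))
(-15824 - (-10390 - 1*838)) - t(33) = (-15824 - (-10390 - 1*838)) - 7/(6*33) = (-15824 - (-10390 - 838)) - 7/(6*33) = (-15824 - 1*(-11228)) - 1*7/198 = (-15824 + 11228) - 7/198 = -4596 - 7/198 = -910015/198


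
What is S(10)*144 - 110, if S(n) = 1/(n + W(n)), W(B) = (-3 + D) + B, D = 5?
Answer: -1138/11 ≈ -103.45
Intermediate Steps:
W(B) = 2 + B (W(B) = (-3 + 5) + B = 2 + B)
S(n) = 1/(2 + 2*n) (S(n) = 1/(n + (2 + n)) = 1/(2 + 2*n))
S(10)*144 - 110 = (1/(2*(1 + 10)))*144 - 110 = ((1/2)/11)*144 - 110 = ((1/2)*(1/11))*144 - 110 = (1/22)*144 - 110 = 72/11 - 110 = -1138/11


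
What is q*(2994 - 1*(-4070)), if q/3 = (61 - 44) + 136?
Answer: 3242376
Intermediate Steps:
q = 459 (q = 3*((61 - 44) + 136) = 3*(17 + 136) = 3*153 = 459)
q*(2994 - 1*(-4070)) = 459*(2994 - 1*(-4070)) = 459*(2994 + 4070) = 459*7064 = 3242376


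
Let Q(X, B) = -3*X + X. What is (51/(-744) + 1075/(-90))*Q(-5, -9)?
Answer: -134065/1116 ≈ -120.13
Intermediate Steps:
Q(X, B) = -2*X
(51/(-744) + 1075/(-90))*Q(-5, -9) = (51/(-744) + 1075/(-90))*(-2*(-5)) = (51*(-1/744) + 1075*(-1/90))*10 = (-17/248 - 215/18)*10 = -26813/2232*10 = -134065/1116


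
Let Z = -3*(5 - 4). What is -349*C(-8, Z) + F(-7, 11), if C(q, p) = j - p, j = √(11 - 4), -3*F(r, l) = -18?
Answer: -1041 - 349*√7 ≈ -1964.4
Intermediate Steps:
Z = -3 (Z = -3*1 = -3)
F(r, l) = 6 (F(r, l) = -⅓*(-18) = 6)
j = √7 ≈ 2.6458
C(q, p) = √7 - p
-349*C(-8, Z) + F(-7, 11) = -349*(√7 - 1*(-3)) + 6 = -349*(√7 + 3) + 6 = -349*(3 + √7) + 6 = (-1047 - 349*√7) + 6 = -1041 - 349*√7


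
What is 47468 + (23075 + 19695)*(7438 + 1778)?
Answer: 394215788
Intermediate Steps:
47468 + (23075 + 19695)*(7438 + 1778) = 47468 + 42770*9216 = 47468 + 394168320 = 394215788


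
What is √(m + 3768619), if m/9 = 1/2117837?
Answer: 2*√4225784102069951686/2117837 ≈ 1941.3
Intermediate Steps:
m = 9/2117837 ≈ 4.2496e-6
√(m + 3768619) = √(9/2117837 + 3768619) = √(7981320757112/2117837) = 2*√4225784102069951686/2117837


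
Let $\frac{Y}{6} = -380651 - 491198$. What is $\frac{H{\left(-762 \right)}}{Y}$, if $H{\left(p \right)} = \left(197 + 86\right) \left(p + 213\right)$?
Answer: $\frac{51789}{1743698} \approx 0.029701$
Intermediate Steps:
$Y = -5231094$ ($Y = 6 \left(-380651 - 491198\right) = 6 \left(-871849\right) = -5231094$)
$H{\left(p \right)} = 60279 + 283 p$ ($H{\left(p \right)} = 283 \left(213 + p\right) = 60279 + 283 p$)
$\frac{H{\left(-762 \right)}}{Y} = \frac{60279 + 283 \left(-762\right)}{-5231094} = \left(60279 - 215646\right) \left(- \frac{1}{5231094}\right) = \left(-155367\right) \left(- \frac{1}{5231094}\right) = \frac{51789}{1743698}$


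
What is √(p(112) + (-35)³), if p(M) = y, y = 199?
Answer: 2*I*√10669 ≈ 206.58*I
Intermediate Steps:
p(M) = 199
√(p(112) + (-35)³) = √(199 + (-35)³) = √(199 - 42875) = √(-42676) = 2*I*√10669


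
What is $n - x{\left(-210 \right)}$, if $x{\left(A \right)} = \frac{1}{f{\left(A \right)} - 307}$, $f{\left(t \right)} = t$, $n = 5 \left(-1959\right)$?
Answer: $- \frac{5064014}{517} \approx -9795.0$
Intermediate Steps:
$n = -9795$
$x{\left(A \right)} = \frac{1}{-307 + A}$ ($x{\left(A \right)} = \frac{1}{A - 307} = \frac{1}{-307 + A}$)
$n - x{\left(-210 \right)} = -9795 - \frac{1}{-307 - 210} = -9795 - \frac{1}{-517} = -9795 - - \frac{1}{517} = -9795 + \frac{1}{517} = - \frac{5064014}{517}$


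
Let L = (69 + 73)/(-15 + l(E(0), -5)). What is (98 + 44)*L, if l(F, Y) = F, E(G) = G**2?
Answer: -20164/15 ≈ -1344.3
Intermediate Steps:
L = -142/15 (L = (69 + 73)/(-15 + 0**2) = 142/(-15 + 0) = 142/(-15) = 142*(-1/15) = -142/15 ≈ -9.4667)
(98 + 44)*L = (98 + 44)*(-142/15) = 142*(-142/15) = -20164/15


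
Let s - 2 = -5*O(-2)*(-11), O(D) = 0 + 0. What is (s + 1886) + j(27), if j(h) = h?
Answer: 1915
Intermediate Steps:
O(D) = 0
s = 2 (s = 2 - 5*0*(-11) = 2 + 0*(-11) = 2 + 0 = 2)
(s + 1886) + j(27) = (2 + 1886) + 27 = 1888 + 27 = 1915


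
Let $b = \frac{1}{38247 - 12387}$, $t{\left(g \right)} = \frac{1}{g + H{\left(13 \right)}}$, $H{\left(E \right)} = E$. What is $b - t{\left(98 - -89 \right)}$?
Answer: $- \frac{1283}{258600} \approx -0.0049613$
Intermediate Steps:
$t{\left(g \right)} = \frac{1}{13 + g}$ ($t{\left(g \right)} = \frac{1}{g + 13} = \frac{1}{13 + g}$)
$b = \frac{1}{25860} \approx 3.867 \cdot 10^{-5}$
$b - t{\left(98 - -89 \right)} = \frac{1}{25860} - \frac{1}{13 + \left(98 - -89\right)} = \frac{1}{25860} - \frac{1}{13 + \left(98 + 89\right)} = \frac{1}{25860} - \frac{1}{13 + 187} = \frac{1}{25860} - \frac{1}{200} = - \frac{1283}{258600}$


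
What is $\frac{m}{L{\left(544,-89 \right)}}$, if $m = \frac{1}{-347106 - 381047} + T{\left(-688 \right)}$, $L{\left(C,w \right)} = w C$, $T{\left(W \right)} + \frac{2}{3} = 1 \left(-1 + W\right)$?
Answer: $\frac{94159285}{6610172934} \approx 0.014245$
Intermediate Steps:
$T{\left(W \right)} = - \frac{5}{3} + W$ ($T{\left(W \right)} = - \frac{2}{3} + 1 \left(-1 + W\right) = - \frac{2}{3} + \left(-1 + W\right) = - \frac{5}{3} + W$)
$L{\left(C,w \right)} = C w$
$m = - \frac{1506548560}{2184459}$ ($m = \frac{1}{-347106 - 381047} - \frac{2069}{3} = \frac{1}{-728153} - \frac{2069}{3} = - \frac{1}{728153} - \frac{2069}{3} = - \frac{1506548560}{2184459} \approx -689.67$)
$\frac{m}{L{\left(544,-89 \right)}} = - \frac{1506548560}{2184459 \cdot 544 \left(-89\right)} = - \frac{1506548560}{2184459 \left(-48416\right)} = \left(- \frac{1506548560}{2184459}\right) \left(- \frac{1}{48416}\right) = \frac{94159285}{6610172934}$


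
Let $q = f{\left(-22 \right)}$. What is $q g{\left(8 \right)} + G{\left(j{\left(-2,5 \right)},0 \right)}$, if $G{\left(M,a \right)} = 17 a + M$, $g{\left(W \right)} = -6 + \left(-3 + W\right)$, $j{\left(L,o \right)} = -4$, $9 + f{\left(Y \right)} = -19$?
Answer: $24$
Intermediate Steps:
$f{\left(Y \right)} = -28$ ($f{\left(Y \right)} = -9 - 19 = -28$)
$g{\left(W \right)} = -9 + W$
$q = -28$
$G{\left(M,a \right)} = M + 17 a$
$q g{\left(8 \right)} + G{\left(j{\left(-2,5 \right)},0 \right)} = - 28 \left(-9 + 8\right) + \left(-4 + 17 \cdot 0\right) = \left(-28\right) \left(-1\right) + \left(-4 + 0\right) = 28 - 4 = 24$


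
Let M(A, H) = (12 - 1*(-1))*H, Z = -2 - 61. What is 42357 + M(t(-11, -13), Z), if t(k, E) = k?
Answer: 41538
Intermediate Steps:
Z = -63
M(A, H) = 13*H (M(A, H) = (12 + 1)*H = 13*H)
42357 + M(t(-11, -13), Z) = 42357 + 13*(-63) = 42357 - 819 = 41538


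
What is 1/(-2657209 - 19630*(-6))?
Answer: -1/2539429 ≈ -3.9379e-7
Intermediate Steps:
1/(-2657209 - 19630*(-6)) = 1/(-2657209 + 117780) = 1/(-2539429) = -1/2539429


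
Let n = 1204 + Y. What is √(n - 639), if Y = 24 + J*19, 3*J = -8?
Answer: √4845/3 ≈ 23.202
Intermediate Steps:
J = -8/3 (J = (⅓)*(-8) = -8/3 ≈ -2.6667)
Y = -80/3 (Y = 24 - 8/3*19 = 24 - 152/3 = -80/3 ≈ -26.667)
n = 3532/3 (n = 1204 - 80/3 = 3532/3 ≈ 1177.3)
√(n - 639) = √(3532/3 - 639) = √(1615/3) = √4845/3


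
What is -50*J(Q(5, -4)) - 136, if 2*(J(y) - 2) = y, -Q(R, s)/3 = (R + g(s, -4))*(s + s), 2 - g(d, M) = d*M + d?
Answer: 2764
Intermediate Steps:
g(d, M) = 2 - d - M*d (g(d, M) = 2 - (d*M + d) = 2 - (M*d + d) = 2 - (d + M*d) = 2 + (-d - M*d) = 2 - d - M*d)
Q(R, s) = -6*s*(2 + R + 3*s) (Q(R, s) = -3*(R + (2 - s - 1*(-4)*s))*(s + s) = -3*(R + (2 - s + 4*s))*2*s = -3*(R + (2 + 3*s))*2*s = -3*(2 + R + 3*s)*2*s = -6*s*(2 + R + 3*s))
J(y) = 2 + y/2
-50*J(Q(5, -4)) - 136 = -50*(2 + (-6*(-4)*(2 + 5 + 3*(-4)))/2) - 136 = -50*(2 + (-6*(-4)*(2 + 5 - 12))/2) - 136 = -50*(2 + (-6*(-4)*(-5))/2) - 136 = -50*(2 + (1/2)*(-120)) - 136 = -50*(2 - 60) - 136 = -50*(-58) - 136 = 2900 - 136 = 2764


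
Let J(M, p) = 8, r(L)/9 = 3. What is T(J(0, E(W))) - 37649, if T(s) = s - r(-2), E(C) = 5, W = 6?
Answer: -37668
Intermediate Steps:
r(L) = 27 (r(L) = 9*3 = 27)
T(s) = -27 + s (T(s) = s - 1*27 = s - 27 = -27 + s)
T(J(0, E(W))) - 37649 = (-27 + 8) - 37649 = -19 - 37649 = -37668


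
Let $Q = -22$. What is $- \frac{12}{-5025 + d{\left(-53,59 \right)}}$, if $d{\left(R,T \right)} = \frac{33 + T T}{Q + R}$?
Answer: $\frac{900}{380389} \approx 0.002366$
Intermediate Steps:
$d{\left(R,T \right)} = \frac{33 + T^{2}}{-22 + R}$ ($d{\left(R,T \right)} = \frac{33 + T T}{-22 + R} = \frac{33 + T^{2}}{-22 + R}$)
$- \frac{12}{-5025 + d{\left(-53,59 \right)}} = - \frac{12}{-5025 + \frac{33 + 59^{2}}{-22 - 53}} = - \frac{12}{-5025 + \frac{33 + 3481}{-75}} = - \frac{12}{-5025 - \frac{3514}{75}} = - \frac{12}{- \frac{380389}{75}} = \left(-12\right) \left(- \frac{75}{380389}\right) = \frac{900}{380389}$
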